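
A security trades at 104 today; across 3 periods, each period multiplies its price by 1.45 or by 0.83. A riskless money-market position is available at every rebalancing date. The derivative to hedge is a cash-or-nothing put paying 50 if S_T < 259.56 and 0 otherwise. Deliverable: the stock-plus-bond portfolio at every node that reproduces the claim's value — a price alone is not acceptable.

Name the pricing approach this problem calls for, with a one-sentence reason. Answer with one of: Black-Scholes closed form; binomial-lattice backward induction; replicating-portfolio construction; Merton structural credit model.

framework: replicating-portfolio construction

Key observation: since the answer must list Δ and B at each node of the 1.45/0.83 lattice on 104, the replicating-portfolio method — solving the two-state system at every node — is the one that applies.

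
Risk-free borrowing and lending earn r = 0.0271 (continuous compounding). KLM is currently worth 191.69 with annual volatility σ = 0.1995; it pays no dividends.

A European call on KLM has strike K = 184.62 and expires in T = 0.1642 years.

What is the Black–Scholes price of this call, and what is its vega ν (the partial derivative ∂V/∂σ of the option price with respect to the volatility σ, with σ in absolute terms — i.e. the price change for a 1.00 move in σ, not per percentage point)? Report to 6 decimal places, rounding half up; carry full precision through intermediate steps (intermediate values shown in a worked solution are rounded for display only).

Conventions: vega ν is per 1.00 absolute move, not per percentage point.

price = 10.797707
ν = 26.486156

σ√T = 0.1995·√0.1642 = 0.080841
d₁ = (ln(S/K) + (r+σ²/2)T) / (σ√T) = (ln(191.69/184.62) + (0.0271+0.1995²/2)·0.1642) / 0.080841 = (0.037580 + 0.007717) / 0.080841 = 0.560328
d₂ = d₁ − σ√T = 0.560328 − 0.080841 = 0.479487
e^{−rT} = 0.995560
N(d₁) = 0.712372,  N(d₂) = 0.684204
Call price V = S·N(d₁) − K·e^{−rT}·N(d₂) = 136.554614 − 125.756907 = 10.797707
φ(d₁) = (1/√(2π))·e^{−d₁²/2} = 0.340983
ν = S·φ(d₁)·√T = 26.486156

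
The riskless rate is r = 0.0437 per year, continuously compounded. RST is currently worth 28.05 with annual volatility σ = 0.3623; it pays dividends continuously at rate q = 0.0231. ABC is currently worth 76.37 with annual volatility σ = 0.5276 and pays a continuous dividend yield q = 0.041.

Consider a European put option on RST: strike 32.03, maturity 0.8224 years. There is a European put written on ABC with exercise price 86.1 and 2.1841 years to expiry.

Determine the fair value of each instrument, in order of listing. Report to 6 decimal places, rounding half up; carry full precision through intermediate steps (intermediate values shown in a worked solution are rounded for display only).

[RST put K=32.03]
σ√T = 0.3623·√0.8224 = 0.328556
d₁ = (ln(S/K) + (r−q+σ²/2)T) / (σ√T) = (ln(28.05/32.03) + (0.0437−0.0231+0.3623²/2)·0.8224) / 0.328556 = (-0.132684 + 0.070916) / 0.328556 = -0.187999
d₂ = d₁ − σ√T = -0.187999 − 0.328556 = -0.516555
e^{−rT} = 0.964699
e^{−qT} = 0.981182
N(−d₁) = 0.574561,  N(−d₂) = 0.697267
price = K·e^{−rT}·N(−d₂) − S·e^{−qT}·N(−d₁) = 21.545065 − 15.813162 = 5.731902
[ABC put K=86.1]
σ√T = 0.5276·√2.1841 = 0.779724
d₁ = (ln(S/K) + (r−q+σ²/2)T) / (σ√T) = (ln(76.37/86.1) + (0.0437−0.041+0.5276²/2)·2.1841) / 0.779724 = (-0.119919 + 0.309882) / 0.779724 = 0.243628
d₂ = d₁ − σ√T = 0.243628 − 0.779724 = -0.536096
e^{−rT} = 0.908968
e^{−qT} = 0.914344
N(−d₁) = 0.403760,  N(−d₂) = 0.704054
price = K·e^{−rT}·N(−d₂) − S·e^{−qT}·N(−d₁) = 55.100790 − 28.193911 = 26.906880

price(RST put K=32.03) = 5.731902
price(ABC put K=86.1) = 26.906880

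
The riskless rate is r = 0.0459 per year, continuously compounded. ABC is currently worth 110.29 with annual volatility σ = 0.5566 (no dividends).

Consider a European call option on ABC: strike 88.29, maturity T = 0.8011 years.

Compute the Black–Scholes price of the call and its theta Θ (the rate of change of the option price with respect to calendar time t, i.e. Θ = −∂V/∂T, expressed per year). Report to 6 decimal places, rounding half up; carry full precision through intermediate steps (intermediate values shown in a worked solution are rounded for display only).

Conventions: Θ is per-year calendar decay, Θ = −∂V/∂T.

price = 34.287121
Θ = -12.545847

σ√T = 0.5566·√0.8011 = 0.498180
d₁ = (ln(S/K) + (r+σ²/2)T) / (σ√T) = (ln(110.29/88.29) + (0.0459+0.5566²/2)·0.8011) / 0.498180 = (0.222486 + 0.160862) / 0.498180 = 0.769498
d₂ = d₁ − σ√T = 0.769498 − 0.498180 = 0.271318
e^{−rT} = 0.963897
N(d₁) = 0.779201,  N(d₂) = 0.606927
Call price V = S·N(d₁) − K·e^{−rT}·N(d₂) = 85.938090 − 51.650969 = 34.287121
φ(d₁) = (1/√(2π))·e^{−d₁²/2} = 0.296709
Θ = −S·φ(d₁)·σ/(2√T) − r·K·e^{−rT}·N(d₂) = −10.175067 − 2.370779 = -12.545847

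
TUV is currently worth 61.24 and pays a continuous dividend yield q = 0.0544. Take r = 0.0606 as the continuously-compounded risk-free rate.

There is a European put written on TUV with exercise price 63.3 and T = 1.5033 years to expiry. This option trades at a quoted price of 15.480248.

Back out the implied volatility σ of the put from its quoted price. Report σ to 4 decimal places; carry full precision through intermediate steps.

sigma = 0.5392

At σ = 0.5392 the Black–Scholes value reproduces the quote:
σ√T = 0.5392·√1.5033 = 0.661108
d₁ = (ln(S/K) + (r−q+σ²/2)T) / (σ√T) = (ln(61.24/63.3) + (0.0606−0.0544+0.5392²/2)·1.5033) / 0.661108 = (-0.033085 + 0.227853) / 0.661108 = 0.294608
d₂ = d₁ − σ√T = 0.294608 − 0.661108 = -0.366500
e^{−rT} = 0.912926
e^{−qT} = 0.921475
N(−d₁) = 0.384147,  N(−d₂) = 0.643004
V = K·e^{−rT}·N(−d₂) − S·e^{−qT}·N(−d₁) = 37.158079 − 21.677831 = 15.480248 (the quoted price), and the Black–Scholes price is strictly increasing in σ, so σ is unique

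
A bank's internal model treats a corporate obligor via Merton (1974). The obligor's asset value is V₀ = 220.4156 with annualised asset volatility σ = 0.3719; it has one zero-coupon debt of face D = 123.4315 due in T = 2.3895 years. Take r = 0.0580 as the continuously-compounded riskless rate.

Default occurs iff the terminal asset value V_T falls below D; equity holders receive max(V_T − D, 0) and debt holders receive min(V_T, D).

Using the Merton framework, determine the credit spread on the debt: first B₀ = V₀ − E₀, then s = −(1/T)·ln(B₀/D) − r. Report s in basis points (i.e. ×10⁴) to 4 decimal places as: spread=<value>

spread=173.1108

With assets at 220.4156 and a single debt payment of 123.4315 at 2.3895 years:
d₁ = [ln(V₀/D) + (r + σ²/2)T] / (σ√T)
   = [ln(220.4156/123.4315) + (0.0580 + 0.5·0.3719²)·2.3895] / (0.3719·√2.3895)
   = [0.579829 + 0.303836] / 0.574883 = 1.537121
d₂ = d₁ − σ√T = 1.537121 − 0.574883 = 0.962237
N(d₁) = 0.937868,  N(d₂) = 0.832035,  e^(−rT) = 0.870584
E₀ = V₀·N(d₁) − D·e^(−rT)·N(d₂)
   = 220.4156·0.937868 − 123.4315·0.870584·0.832035 = 117.312390
B₀ = V₀ − E₀ = 220.4156 − 117.312390 = 103.103210
spread = −(1/T)·ln(B₀/D) − r = −(1/2.3895)·ln(103.103210/123.4315) − 0.0580 = 0.01731108
in basis points: 0.01731108 × 10⁴ = 173.1108 bp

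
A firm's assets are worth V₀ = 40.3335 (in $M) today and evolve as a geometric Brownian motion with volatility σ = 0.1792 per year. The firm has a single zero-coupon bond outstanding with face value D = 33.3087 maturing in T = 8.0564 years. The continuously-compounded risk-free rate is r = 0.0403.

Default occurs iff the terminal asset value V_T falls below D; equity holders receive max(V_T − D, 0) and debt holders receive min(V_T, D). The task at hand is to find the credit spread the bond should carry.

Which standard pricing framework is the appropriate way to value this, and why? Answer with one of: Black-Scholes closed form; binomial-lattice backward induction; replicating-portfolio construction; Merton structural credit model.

framework: Merton structural credit model

Key observation: a levered firm with one bullet debt due at 8.0564 years is the canonical structural-credit setup: equity is a call on the firm's assets struck at the face value.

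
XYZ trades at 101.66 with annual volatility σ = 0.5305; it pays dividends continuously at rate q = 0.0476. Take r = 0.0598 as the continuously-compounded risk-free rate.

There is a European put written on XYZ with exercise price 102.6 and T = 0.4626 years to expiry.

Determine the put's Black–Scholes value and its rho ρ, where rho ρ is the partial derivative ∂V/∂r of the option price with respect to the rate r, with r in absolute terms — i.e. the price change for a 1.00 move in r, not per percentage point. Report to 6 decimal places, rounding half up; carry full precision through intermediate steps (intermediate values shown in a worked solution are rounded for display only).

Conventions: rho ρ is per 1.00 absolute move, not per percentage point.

price = 14.440948
ρ = -26.567413

σ√T = 0.5305·√0.4626 = 0.360818
d₁ = (ln(S/K) + (r−q+σ²/2)T) / (σ√T) = (ln(101.66/102.6) + (0.0598−0.0476+0.5305²/2)·0.4626) / 0.360818 = (-0.009204 + 0.070739) / 0.360818 = 0.170542
d₂ = d₁ − σ√T = 0.170542 − 0.360818 = -0.190276
e^{−rT} = 0.972716
e^{−qT} = 0.978221
N(−d₁) = 0.432292,  N(−d₂) = 0.575454
Put price V = K·e^{−rT}·N(−d₂) − S·e^{−qT}·N(−d₁) = 57.430638 − 42.989690 = 14.440948
ρ = −K·T·e^{−rT}·N(−d₂) = -26.567413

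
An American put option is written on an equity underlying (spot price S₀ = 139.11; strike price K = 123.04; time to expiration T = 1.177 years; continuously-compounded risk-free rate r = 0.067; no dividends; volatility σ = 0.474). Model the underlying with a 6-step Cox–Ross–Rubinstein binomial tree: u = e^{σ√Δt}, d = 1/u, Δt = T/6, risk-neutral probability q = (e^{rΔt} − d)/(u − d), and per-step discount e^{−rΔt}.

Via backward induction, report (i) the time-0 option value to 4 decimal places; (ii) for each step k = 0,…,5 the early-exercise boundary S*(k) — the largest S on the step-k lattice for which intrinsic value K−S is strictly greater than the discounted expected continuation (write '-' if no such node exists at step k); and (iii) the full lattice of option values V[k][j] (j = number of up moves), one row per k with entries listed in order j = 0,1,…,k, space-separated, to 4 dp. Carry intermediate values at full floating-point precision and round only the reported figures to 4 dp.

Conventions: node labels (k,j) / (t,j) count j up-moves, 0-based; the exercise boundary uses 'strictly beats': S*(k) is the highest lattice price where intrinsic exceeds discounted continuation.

params: Δt=0.19617 u=1.23360 d=0.81063 q=0.47899 e^(-rΔt)=0.98694
t_6 payoffs: 83.5662 62.9698 31.6269 0.0000 0.0000 0.0000 0.0000
t_5: node(5,0) S=48.6949 payoff=74.3451 vs cont=72.7385 → 74.3451 [stop]  node(5,1) S=74.1026 payoff=48.9374 vs cont=47.3308 → 48.9374 [stop]  node(5,2) S=112.7674 payoff=10.2726 vs cont=16.2629 → 16.2629 [wait]  node(5,3) S=171.6063 payoff=0.0000 vs cont=0.0000 → 0.0000 [wait]  node(5,4) S=261.1458 payoff=0.0000 vs cont=0.0000 → 0.0000 [wait]  node(5,5) S=397.4045 payoff=0.0000 vs cont=0.0000 → 0.0000 [wait]  ⇒ S*(5)=74.1026
t_4: node(4,0) S=60.0702 payoff=62.9698 vs cont=61.3633 → 62.9698 [stop]  node(4,1) S=91.4131 payoff=31.6269 vs cont=32.8521 → 32.8521 [wait]  node(4,2) S=139.1100 payoff=0.0000 vs cont=8.3625 → 8.3625 [wait]  node(4,3) S=211.6938 payoff=0.0000 vs cont=0.0000 → 0.0000 [wait]  node(4,4) S=322.1498 payoff=0.0000 vs cont=0.0000 → 0.0000 [wait]  ⇒ S*(4)=60.0702
t_3: node(3,0) S=74.1026 payoff=48.9374 vs cont=47.9100 → 48.9374 [stop]  node(3,1) S=112.7674 payoff=10.2726 vs cont=20.8461 → 20.8461 [wait]  node(3,2) S=171.6063 payoff=0.0000 vs cont=4.3001 → 4.3001 [wait]  node(3,3) S=261.1458 payoff=0.0000 vs cont=0.0000 → 0.0000 [wait]  ⇒ S*(3)=74.1026
t_2: node(2,0) S=91.4131 payoff=31.6269 vs cont=35.0188 → 35.0188 [wait]  node(2,1) S=139.1100 payoff=0.0000 vs cont=12.7521 → 12.7521 [wait]  node(2,2) S=211.6938 payoff=0.0000 vs cont=2.2112 → 2.2112 [wait]  ⇒ S*(2)=-
t_1: node(1,0) S=112.7674 payoff=10.2726 vs cont=24.0354 → 24.0354 [wait]  node(1,1) S=171.6063 payoff=0.0000 vs cont=7.6026 → 7.6026 [wait]  ⇒ S*(1)=-
t_0: node(0,0) S=139.1100 payoff=0.0000 vs cont=15.9532 → 15.9532 [wait]  ⇒ S*(0)=-

price = 15.9532
boundary = - - - 74.1026 60.0702 74.1026
tree:
15.9532
24.0354 7.6026
35.0188 12.7521 2.2112
48.9374 20.8461 4.3001 0.0000
62.9698 32.8521 8.3625 0.0000 0.0000
74.3451 48.9374 16.2629 0.0000 0.0000 0.0000
83.5662 62.9698 31.6269 0.0000 0.0000 0.0000 0.0000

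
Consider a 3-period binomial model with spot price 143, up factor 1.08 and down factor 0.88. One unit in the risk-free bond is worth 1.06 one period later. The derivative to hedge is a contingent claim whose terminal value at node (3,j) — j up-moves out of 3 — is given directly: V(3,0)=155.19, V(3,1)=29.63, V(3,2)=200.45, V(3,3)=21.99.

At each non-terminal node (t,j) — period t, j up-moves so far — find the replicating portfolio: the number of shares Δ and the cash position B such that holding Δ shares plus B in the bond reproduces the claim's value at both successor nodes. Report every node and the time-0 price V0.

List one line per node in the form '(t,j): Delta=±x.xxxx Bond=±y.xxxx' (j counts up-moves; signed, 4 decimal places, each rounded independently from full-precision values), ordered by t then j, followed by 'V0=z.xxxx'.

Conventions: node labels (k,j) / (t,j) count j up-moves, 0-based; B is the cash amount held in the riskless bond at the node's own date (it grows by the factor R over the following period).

(0,0): Delta=-3.5805 Bond=567.1766
(1,0): Delta=5.2921 Bond=-515.3211
(1,1): Delta=-4.3838 Bond=725.2659
(2,0): Delta=-5.6692 Bond=667.5981
(2,1): Delta=6.2844 Bond=-681.1113
(2,2): Delta=-5.3497 Bond=929.8811
V0=55.1590

Risk-neutral probability p* = (R−d)/(u−d) = (1.06−0.88)/(1.08−0.88) = 0.9000.
Expiry values: V(3,0)=155.1900, V(3,1)=29.6300, V(3,2)=200.4500, V(3,3)=21.9900
  t=2,j=0: stock 110.7392 → up 119.5983 (V=29.6300), down 97.4505 (V=155.1900). Price 39.7981; hedge Δ=-5.6692, bond B=667.5981.
  t=2,j=1: stock 135.9072 → up 146.7798 (V=200.4500), down 119.5983 (V=29.6300). Price 172.9887; hedge Δ=6.2844, bond B=-681.1113.
  t=2,j=2: stock 166.7952 → up 180.1388 (V=21.9900), down 146.7798 (V=200.4500). Price 37.5811; hedge Δ=-5.3497, bond B=929.8811.
  t=1,j=0: stock 125.8400 → up 135.9072 (V=172.9887), down 110.7392 (V=39.7981). Price 150.6317; hedge Δ=5.2921, bond B=-515.3211.
  t=1,j=1: stock 154.4400 → up 166.7952 (V=37.5811), down 135.9072 (V=172.9887). Price 48.2282; hedge Δ=-4.3838, bond B=725.2659.
  t=0,j=0: stock 143.0000 → up 154.4400 (V=48.2282), down 125.8400 (V=150.6317). Price 55.1590; hedge Δ=-3.5805, bond B=567.1766.
As a check, the time-0 holding Δ(0,0)·S0 + B(0,0) comes to 55.1590 — exactly V0.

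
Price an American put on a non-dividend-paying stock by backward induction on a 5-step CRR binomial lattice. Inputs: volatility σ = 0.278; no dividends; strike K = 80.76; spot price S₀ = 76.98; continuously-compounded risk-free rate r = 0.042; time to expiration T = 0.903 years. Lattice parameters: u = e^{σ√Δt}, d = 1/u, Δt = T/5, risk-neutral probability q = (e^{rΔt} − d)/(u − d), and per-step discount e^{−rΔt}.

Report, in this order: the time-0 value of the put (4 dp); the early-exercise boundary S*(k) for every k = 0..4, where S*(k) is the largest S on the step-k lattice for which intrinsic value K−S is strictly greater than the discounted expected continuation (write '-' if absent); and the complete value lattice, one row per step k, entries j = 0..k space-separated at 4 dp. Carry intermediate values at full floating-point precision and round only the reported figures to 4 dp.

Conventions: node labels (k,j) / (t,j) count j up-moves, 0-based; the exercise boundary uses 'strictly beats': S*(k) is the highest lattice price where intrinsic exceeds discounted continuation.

price = 9.1141
boundary = - - 60.7801 54.0074 60.7801
tree:
9.1141
13.7888 4.6268
19.9799 7.8717 1.4861
26.7526 12.9048 3.0108 0.0000
32.7707 19.9799 6.0998 0.0000 0.0000
38.1181 26.7526 12.3579 0.0000 0.0000 0.0000

Δt=0.18060  u=1.12540  d=0.88857  q=0.50265  discount=0.99244
step 5 (expiry): payoffs max(K−S,0) = 38.1181 26.7526 12.3579 0.0000 0.0000 0.0000
step 4: (k=4,j=0): S=47.9893, K−S=32.7707, hold=32.1604 ⇒ V=32.7707 exercise | (k=4,j=1): S=60.7801, K−S=19.9799, hold=19.3697 ⇒ V=19.9799 exercise | (k=4,j=2): S=76.9800, K−S=3.7800, hold=6.0998 ⇒ V=6.0998 continue | (k=4,j=3): S=97.4977, K−S=0.0000, hold=0.0000 ⇒ V=0.0000 continue | (k=4,j=4): S=123.4842, K−S=0.0000, hold=0.0000 ⇒ V=0.0000 continue  boundary S*=60.7801
step 3: (k=3,j=0): S=54.0074, K−S=26.7526, hold=26.1424 ⇒ V=26.7526 exercise | (k=3,j=1): S=68.4021, K−S=12.3579, hold=12.9048 ⇒ V=12.9048 continue | (k=3,j=2): S=86.6336, K−S=0.0000, hold=3.0108 ⇒ V=3.0108 continue | (k=3,j=3): S=109.7243, K−S=0.0000, hold=0.0000 ⇒ V=0.0000 continue  boundary S*=54.0074
step 2: (k=2,j=0): S=60.7801, K−S=19.9799, hold=19.6425 ⇒ V=19.9799 exercise | (k=2,j=1): S=76.9800, K−S=3.7800, hold=7.8717 ⇒ V=7.8717 continue | (k=2,j=2): S=97.4977, K−S=0.0000, hold=1.4861 ⇒ V=1.4861 continue  boundary S*=60.7801
step 1: (k=1,j=0): S=68.4021, K−S=12.3579, hold=13.7888 ⇒ V=13.7888 continue | (k=1,j=1): S=86.6336, K−S=0.0000, hold=4.6268 ⇒ V=4.6268 continue  boundary S*=-
step 0: (k=0,j=0): S=76.9800, K−S=3.7800, hold=9.1141 ⇒ V=9.1141 continue  boundary S*=-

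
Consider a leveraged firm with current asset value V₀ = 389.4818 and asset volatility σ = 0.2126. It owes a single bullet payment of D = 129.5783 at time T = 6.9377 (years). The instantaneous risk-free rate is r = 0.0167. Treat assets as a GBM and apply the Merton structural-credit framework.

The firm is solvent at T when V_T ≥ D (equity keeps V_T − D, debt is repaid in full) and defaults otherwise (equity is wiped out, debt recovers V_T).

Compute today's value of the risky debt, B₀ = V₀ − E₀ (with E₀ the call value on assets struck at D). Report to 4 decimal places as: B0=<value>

Work the structural quantities from V₀ = 389.4818 against face 129.5783:
d₁ = [ln(V₀/D) + (r + σ²/2)T] / (σ√T)
   = [ln(389.4818/129.5783) + (0.0167 + 0.5·0.2126²)·6.9377] / (0.2126·√6.9377)
   = [1.100532 + 0.272647] / 0.559978 = 2.452202
d₂ = d₁ − σ√T = 2.452202 − 0.559978 = 1.892224
N(d₁) = 0.992901,  N(d₂) = 0.970769,  e^(−rT) = 0.890600
E₀ = V₀·N(d₁) − D·e^(−rT)·N(d₂)
   = 389.4818·0.992901 − 129.5783·0.890600·0.970769 = 274.687585
B₀ = V₀ − E₀ = 389.4818 − 274.687585 = 114.794215

B0=114.7942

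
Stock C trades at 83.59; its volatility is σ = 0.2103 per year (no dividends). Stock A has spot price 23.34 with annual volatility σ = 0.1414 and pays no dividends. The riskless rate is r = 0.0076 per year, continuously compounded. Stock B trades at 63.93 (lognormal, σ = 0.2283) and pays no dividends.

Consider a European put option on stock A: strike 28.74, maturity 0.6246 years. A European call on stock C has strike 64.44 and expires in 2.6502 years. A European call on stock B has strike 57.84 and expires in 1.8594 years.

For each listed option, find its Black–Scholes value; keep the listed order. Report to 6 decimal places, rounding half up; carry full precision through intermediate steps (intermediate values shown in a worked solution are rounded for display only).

price(stock A put K=28.74) = 5.303050
price(stock C call K=64.44) = 23.302060
price(stock B call K=57.84) = 11.425218

[stock A put K=28.74]
σ√T = 0.1414·√0.6246 = 0.111751
d₁ = (ln(S/K) + (r+σ²/2)T) / (σ√T) = (ln(23.34/28.74) + (0.0076+0.1414²/2)·0.6246) / 0.111751 = (-0.208121 + 0.010991) / 0.111751 = -1.764017
d₂ = d₁ − σ√T = -1.764017 − 0.111751 = -1.875768
e^{−rT} = 0.995264
N(−d₁) = 0.961135,  N(−d₂) = 0.969656
price = K·e^{−rT}·N(−d₂) − S·N(−d₁) = 27.735950 − 22.432901 = 5.303050
[stock C call K=64.44]
σ√T = 0.2103·√2.6502 = 0.342357
d₁ = (ln(S/K) + (r+σ²/2)T) / (σ√T) = (ln(83.59/64.44) + (0.0076+0.2103²/2)·2.6502) / 0.342357 = (0.260189 + 0.078746) / 0.342357 = 0.990006
d₂ = d₁ − σ√T = 0.990006 − 0.342357 = 0.647649
e^{−rT} = 0.980060
N(d₁) = 0.838914,  N(d₂) = 0.741394
price = S·N(d₁) − K·e^{−rT}·N(d₂) = 70.124846 − 46.822786 = 23.302060
[stock B call K=57.84]
σ√T = 0.2283·√1.8594 = 0.311309
d₁ = (ln(S/K) + (r+σ²/2)T) / (σ√T) = (ln(63.93/57.84) + (0.0076+0.2283²/2)·1.8594) / 0.311309 = (0.100108 + 0.062588) / 0.311309 = 0.522619
d₂ = d₁ − σ√T = 0.522619 − 0.311309 = 0.211310
e^{−rT} = 0.985968
N(d₁) = 0.699380,  N(d₂) = 0.583677
price = S·N(d₁) − K·e^{−rT}·N(d₂) = 44.711393 − 33.286175 = 11.425218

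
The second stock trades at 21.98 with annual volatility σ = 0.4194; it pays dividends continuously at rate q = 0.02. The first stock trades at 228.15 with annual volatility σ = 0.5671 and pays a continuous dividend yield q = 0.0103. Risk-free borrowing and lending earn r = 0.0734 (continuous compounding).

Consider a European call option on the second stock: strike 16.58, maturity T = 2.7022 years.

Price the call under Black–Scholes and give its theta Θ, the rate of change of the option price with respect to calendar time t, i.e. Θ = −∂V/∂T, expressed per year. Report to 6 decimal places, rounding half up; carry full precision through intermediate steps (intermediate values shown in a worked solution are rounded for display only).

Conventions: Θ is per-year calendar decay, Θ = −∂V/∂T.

σ√T = 0.4194·√2.7022 = 0.689425
d₁ = (ln(S/K) + (r−q+σ²/2)T) / (σ√T) = (ln(21.98/16.58) + (0.0734−0.02+0.4194²/2)·2.7022) / 0.689425 = (0.281936 + 0.381951) / 0.689425 = 0.962957
d₂ = d₁ − σ√T = 0.962957 − 0.689425 = 0.273532
e^{−rT} = 0.820090
e^{−qT} = 0.947390
N(d₁) = 0.832215,  N(d₂) = 0.607778
Call price V = S·e^{−qT}·N(d₁) − K·e^{−rT}·N(d₂) = 17.329756 − 8.264008 = 9.065748
φ(d₁) = (1/√(2π))·e^{−d₁²/2} = 0.250930
Θ = −S·e^{−qT}·φ(d₁)·σ/(2√T) + q·S·e^{−qT}·N(d₁) − r·K·e^{−rT}·N(d₂) = −0.666575 + 0.346595 − 0.606578 = -0.926558

price = 9.065748
Θ = -0.926558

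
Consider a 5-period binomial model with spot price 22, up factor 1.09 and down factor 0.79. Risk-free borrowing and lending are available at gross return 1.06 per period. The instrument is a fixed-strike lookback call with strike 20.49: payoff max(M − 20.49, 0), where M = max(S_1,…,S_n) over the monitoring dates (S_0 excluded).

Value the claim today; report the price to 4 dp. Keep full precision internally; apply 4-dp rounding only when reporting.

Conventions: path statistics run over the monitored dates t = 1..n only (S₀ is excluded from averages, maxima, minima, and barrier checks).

price = 7.6627

With p* = (R−d)/(u−d) = 0.9000, sum probability × payoff across the paths and divide by R^5.
Enumerate all 2^5 = 32 price paths (U = up ×1.09, D = down ×0.79); each path with k up-moves has probability p*^k·(1−p*)^(5−k).
DDDDD: M=17.3800, payoff=0.0000, prob=0.000010
UDDDD: M=23.9800, payoff=3.4900, prob=0.000090
DUDDD: M=18.9442, payoff=0.0000, prob=0.000090
UUDDD: M=26.1382, payoff=5.6482, prob=0.000810
DDUDD: M=17.3800, payoff=0.0000, prob=0.000090
UDUDD: M=23.9800, payoff=3.4900, prob=0.000810
DUUDD: M=20.6492, payoff=0.1592, prob=0.000810
UUUDD: M=28.4906, payoff=8.0006, prob=0.007290
DDDUD: M=17.3800, payoff=0.0000, prob=0.000090
UDDUD: M=23.9800, payoff=3.4900, prob=0.000810
DUDUD: M=18.9442, payoff=0.0000, prob=0.000810
UUDUD: M=26.1382, payoff=5.6482, prob=0.007290
DDUUD: M=17.3800, payoff=0.0000, prob=0.000810
UDUUD: M=23.9800, payoff=3.4900, prob=0.007290
DUUUD: M=22.5076, payoff=2.0176, prob=0.007290
UUUUD: M=31.0548, payoff=10.5648, prob=0.065610
DDDDU: M=17.3800, payoff=0.0000, prob=0.000090
UDDDU: M=23.9800, payoff=3.4900, prob=0.000810
DUDDU: M=18.9442, payoff=0.0000, prob=0.000810
UUDDU: M=26.1382, payoff=5.6482, prob=0.007290
DDUDU: M=17.3800, payoff=0.0000, prob=0.000810
UDUDU: M=23.9800, payoff=3.4900, prob=0.007290
DUUDU: M=20.6492, payoff=0.1592, prob=0.007290
UUUDU: M=28.4906, payoff=8.0006, prob=0.065610
DDDUU: M=17.3800, payoff=0.0000, prob=0.000810
UDDUU: M=23.9800, payoff=3.4900, prob=0.007290
DUDUU: M=18.9442, payoff=0.0000, prob=0.007290
UUDUU: M=26.1382, payoff=5.6482, prob=0.065610
DDUUU: M=17.7810, payoff=0.0000, prob=0.007290
UDUUU: M=24.5333, payoff=4.0433, prob=0.065610
DUUUU: M=24.5333, payoff=4.0433, prob=0.065610
UUUUU: M=33.8497, payoff=13.3597, prob=0.590490
Price = Σ prob·payoff / R^5 = 10.254371 / 1.338226 = 7.6627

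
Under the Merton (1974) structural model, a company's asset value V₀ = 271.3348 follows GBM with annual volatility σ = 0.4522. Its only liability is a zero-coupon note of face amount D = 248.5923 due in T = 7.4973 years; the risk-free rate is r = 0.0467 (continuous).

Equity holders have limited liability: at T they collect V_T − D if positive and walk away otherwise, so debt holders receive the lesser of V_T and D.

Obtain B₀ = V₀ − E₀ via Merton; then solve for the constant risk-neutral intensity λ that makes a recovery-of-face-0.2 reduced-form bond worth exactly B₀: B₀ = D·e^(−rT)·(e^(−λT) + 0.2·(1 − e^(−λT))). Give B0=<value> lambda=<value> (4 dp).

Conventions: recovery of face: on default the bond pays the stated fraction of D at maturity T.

B0=114.1093 lambda=0.0763

Apply the equity-as-call identities (strike 248.5923, horizon 7.4973 years):
d₁ = [ln(V₀/D) + (r + σ²/2)T] / (σ√T)
   = [ln(271.3348/248.5923) + (0.0467 + 0.5·0.4522²)·7.4973] / (0.4522·√7.4973)
   = [0.087539 + 1.116666] / 1.238178 = 0.972563
d₂ = d₁ − σ√T = 0.972563 − 1.238178 = -0.265615
N(d₁) = 0.834615,  N(d₂) = 0.395268,  e^(−rT) = 0.704601
E₀ = V₀·N(d₁) − D·e^(−rT)·N(d₂)
   = 271.3348·0.834615 − 248.5923·0.704601·0.395268 = 157.225547
B₀ = V₀ − E₀ = 271.3348 − 157.225547 = 114.109253
e^(−λT) = (B₀·e^(rT)/D − 0.2)/(1 − 0.2) = (114.1093·1.419243/248.5923 − 0.2)/0.8 = 0.56432968
λ = −ln(0.56432968)/7.4973 = 0.076310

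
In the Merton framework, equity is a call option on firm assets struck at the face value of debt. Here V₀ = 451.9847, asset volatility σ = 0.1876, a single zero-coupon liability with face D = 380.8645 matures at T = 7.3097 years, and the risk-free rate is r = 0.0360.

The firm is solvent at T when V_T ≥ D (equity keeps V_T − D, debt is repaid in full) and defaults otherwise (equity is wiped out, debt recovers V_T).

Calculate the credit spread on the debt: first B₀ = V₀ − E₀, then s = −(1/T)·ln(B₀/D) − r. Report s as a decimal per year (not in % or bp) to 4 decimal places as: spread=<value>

spread=0.0095

Work the structural quantities from V₀ = 451.9847 against face 380.8645:
d₁ = [ln(V₀/D) + (r + σ²/2)T] / (σ√T)
   = [ln(451.9847/380.8645) + (0.0360 + 0.5·0.1876²)·7.3097] / (0.1876·√7.3097)
   = [0.171205 + 0.391777] / 0.507204 = 1.109971
d₂ = d₁ − σ√T = 1.109971 − 0.507204 = 0.602767
N(d₁) = 0.866494,  N(d₂) = 0.726668,  e^(−rT) = 0.768627
E₀ = V₀·N(d₁) − D·e^(−rT)·N(d₂)
   = 451.9847·0.866494 − 380.8645·0.768627·0.726668 = 178.915250
B₀ = V₀ − E₀ = 451.9847 − 178.915250 = 273.069450
spread = −(1/T)·ln(B₀/D) − r = −(1/7.3097)·ln(273.069450/380.8645) − 0.0360 = 0.00951726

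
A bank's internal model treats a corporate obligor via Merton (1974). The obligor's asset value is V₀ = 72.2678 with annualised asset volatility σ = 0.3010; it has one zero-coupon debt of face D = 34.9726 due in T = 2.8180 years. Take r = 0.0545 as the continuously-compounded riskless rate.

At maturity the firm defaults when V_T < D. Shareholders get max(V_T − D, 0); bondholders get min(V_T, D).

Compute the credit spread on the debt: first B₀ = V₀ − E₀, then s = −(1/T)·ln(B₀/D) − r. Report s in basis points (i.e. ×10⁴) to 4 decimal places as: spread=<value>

spread=45.2878

Apply the equity-as-call identities (strike 34.9726, horizon 2.8180 years):
d₁ = [ln(V₀/D) + (r + σ²/2)T] / (σ√T)
   = [ln(72.2678/34.9726) + (0.0545 + 0.5·0.3010²)·2.8180] / (0.3010·√2.8180)
   = [0.725814 + 0.281238] / 0.505286 = 1.993034
d₂ = d₁ − σ√T = 1.993034 − 0.505286 = 1.487748
N(d₁) = 0.976871,  N(d₂) = 0.931591,  e^(−rT) = 0.857631
E₀ = V₀·N(d₁) − D·e^(−rT)·N(d₂)
   = 72.2678·0.976871 − 34.9726·0.857631·0.931591 = 42.654553
B₀ = V₀ − E₀ = 72.2678 − 42.654553 = 29.613247
spread = −(1/T)·ln(B₀/D) − r = −(1/2.8180)·ln(29.613247/34.9726) − 0.0545 = 0.00452878
in basis points: 0.00452878 × 10⁴ = 45.2878 bp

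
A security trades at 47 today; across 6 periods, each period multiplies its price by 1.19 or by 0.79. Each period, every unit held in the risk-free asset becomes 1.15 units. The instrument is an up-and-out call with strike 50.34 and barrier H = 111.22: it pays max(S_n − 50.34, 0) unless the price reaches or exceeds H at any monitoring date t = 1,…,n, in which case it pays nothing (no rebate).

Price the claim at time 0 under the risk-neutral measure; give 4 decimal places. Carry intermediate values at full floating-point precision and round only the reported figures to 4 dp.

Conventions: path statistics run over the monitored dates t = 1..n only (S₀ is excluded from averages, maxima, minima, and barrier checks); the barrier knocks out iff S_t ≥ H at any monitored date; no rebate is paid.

price = 5.2452

Under the martingale measure an up-move has probability p* = 0.9000; value the claim as the probability-weighted average of per-path payoffs, discounted 6 periods at R = 1.15.
Enumerate all 2^6 = 64 price paths (U = up ×1.19, D = down ×0.79); each path with k up-moves has probability p*^k·(1−p*)^(6−k).
DDDDDD: M=37.1300, payoff=0.0000, prob=0.000001
UDDDDD: M=55.9300, payoff=0.0000, prob=0.000009
DUDDDD: M=44.1847, payoff=0.0000, prob=0.000009
UUDDDD: M=66.5567, payoff=0.0000, prob=0.000081
DDUDDD: M=37.1300, payoff=0.0000, prob=0.000009
UDUDDD: M=55.9300, payoff=0.0000, prob=0.000081
DUUDDD: M=52.5798, payoff=0.0000, prob=0.000081
UUUDDD: M=79.2025, payoff=0.0000, prob=0.000729
DDDUDD: M=37.1300, payoff=0.0000, prob=0.000009
UDDUDD: M=55.9300, payoff=0.0000, prob=0.000081
DUDUDD: M=44.1847, payoff=0.0000, prob=0.000081
UUDUDD: M=66.5567, payoff=0.0000, prob=0.000729
DDUUDD: M=41.5380, payoff=0.0000, prob=0.000081
UDUUDD: M=62.5700, payoff=0.0000, prob=0.000729
DUUUDD: M=62.5700, payoff=0.0000, prob=0.000729
UUUUDD: M=94.2509, payoff=8.4820, prob=0.006561
DDDDUD: M=37.1300, payoff=0.0000, prob=0.000009
UDDDUD: M=55.9300, payoff=0.0000, prob=0.000081
DUDDUD: M=44.1847, payoff=0.0000, prob=0.000081
UUDDUD: M=66.5567, payoff=0.0000, prob=0.000729
DDUDUD: M=37.1300, payoff=0.0000, prob=0.000081
UDUDUD: M=55.9300, payoff=0.0000, prob=0.000729
DUUDUD: M=52.5798, payoff=0.0000, prob=0.000729
UUUDUD: M=79.2025, payoff=8.4820, prob=0.006561
DDDUUD: M=37.1300, payoff=0.0000, prob=0.000081
UDDUUD: M=55.9300, payoff=0.0000, prob=0.000729
DUDUUD: M=49.4303, payoff=0.0000, prob=0.000729
UUDUUD: M=74.4582, payoff=8.4820, prob=0.006561
DDUUUD: M=49.4303, payoff=0.0000, prob=0.000729
UDUUUD: M=74.4582, payoff=8.4820, prob=0.006561
DUUUUD: M=74.4582, payoff=8.4820, prob=0.006561
UUUUUD: M=112.1586, payoff=0.0000, prob=0.059049
DDDDDU: M=37.1300, payoff=0.0000, prob=0.000009
UDDDDU: M=55.9300, payoff=0.0000, prob=0.000081
DUDDDU: M=44.1847, payoff=0.0000, prob=0.000081
UUDDDU: M=66.5567, payoff=0.0000, prob=0.000729
DDUDDU: M=37.1300, payoff=0.0000, prob=0.000081
UDUDDU: M=55.9300, payoff=0.0000, prob=0.000729
DUUDDU: M=52.5798, payoff=0.0000, prob=0.000729
UUUDDU: M=79.2025, payoff=8.4820, prob=0.006561
DDDUDU: M=37.1300, payoff=0.0000, prob=0.000081
UDDUDU: M=55.9300, payoff=0.0000, prob=0.000729
DUDUDU: M=44.1847, payoff=0.0000, prob=0.000729
UUDUDU: M=66.5567, payoff=8.4820, prob=0.006561
DDUUDU: M=41.5380, payoff=0.0000, prob=0.000729
UDUUDU: M=62.5700, payoff=8.4820, prob=0.006561
DUUUDU: M=62.5700, payoff=8.4820, prob=0.006561
UUUUDU: M=94.2509, payoff=38.2653, prob=0.059049
DDDDUU: M=37.1300, payoff=0.0000, prob=0.000081
UDDDUU: M=55.9300, payoff=0.0000, prob=0.000729
DUDDUU: M=44.1847, payoff=0.0000, prob=0.000729
UUDDUU: M=66.5567, payoff=8.4820, prob=0.006561
DDUDUU: M=39.0499, payoff=0.0000, prob=0.000729
UDUDUU: M=58.8220, payoff=8.4820, prob=0.006561
DUUDUU: M=58.8220, payoff=8.4820, prob=0.006561
UUUDUU: M=88.6053, payoff=38.2653, prob=0.059049
DDDUUU: M=39.0499, payoff=0.0000, prob=0.000729
UDDUUU: M=58.8220, payoff=8.4820, prob=0.006561
DUDUUU: M=58.8220, payoff=8.4820, prob=0.006561
UUDUUU: M=88.6053, payoff=38.2653, prob=0.059049
DDUUUU: M=58.8220, payoff=8.4820, prob=0.006561
UDUUUU: M=88.6053, payoff=38.2653, prob=0.059049
DUUUUU: M=88.6053, payoff=38.2653, prob=0.059049
UUUUUU: M=133.4688, payoff=0.0000, prob=0.531441
Price = Σ prob·payoff / R^6 = 12.132399 / 2.313061 = 5.2452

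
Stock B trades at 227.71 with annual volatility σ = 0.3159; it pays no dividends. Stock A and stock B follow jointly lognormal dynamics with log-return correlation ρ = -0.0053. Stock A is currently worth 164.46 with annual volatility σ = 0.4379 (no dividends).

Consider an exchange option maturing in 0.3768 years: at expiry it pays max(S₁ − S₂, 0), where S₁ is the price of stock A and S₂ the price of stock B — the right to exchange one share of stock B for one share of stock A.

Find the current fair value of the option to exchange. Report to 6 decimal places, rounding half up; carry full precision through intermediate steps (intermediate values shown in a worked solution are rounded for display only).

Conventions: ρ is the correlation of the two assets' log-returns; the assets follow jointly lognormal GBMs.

σ_eff = √(σ₁² + σ₂² − 2ρσ₁σ₂) = √(0.4379² + 0.3159² − 2·-0.0053·0.4379·0.3159) = 0.541309
d₁ = (ln(S₁/S₂) + (q₂ − q₁ + σ_eff²/2)T) / (σ_eff√T) = (ln(164.46/227.71) + (0.0 − 0.0 + 0.146508)·0.3768) / 0.332277 = -0.813180
d₂ = d₁ − σ_eff√T = -0.813180 − 0.332277 = -1.145458
N(d₁) = 0.208057,  N(d₂) = 0.126010
V = S₁·e^{−q₁T}·N(d₁) − S₂·e^{−q₂T}·N(d₂) = 34.217117 − 28.693699 = 5.523418
Key observation: r never enters — measured in units of stock B, the claim is a call on S₁/S₂ struck at 1, so only the dividend yields and σ_eff matter.

exchange price = 5.523418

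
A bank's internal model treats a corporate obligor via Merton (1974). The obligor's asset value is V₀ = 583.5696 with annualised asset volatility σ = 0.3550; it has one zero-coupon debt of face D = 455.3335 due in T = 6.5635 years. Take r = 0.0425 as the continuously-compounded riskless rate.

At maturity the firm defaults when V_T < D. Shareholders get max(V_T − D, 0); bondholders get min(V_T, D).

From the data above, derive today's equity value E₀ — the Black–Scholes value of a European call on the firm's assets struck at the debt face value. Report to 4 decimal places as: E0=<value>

With assets at 583.5696 and a single debt payment of 455.3335 at 6.5635 years:
d₁ = [ln(V₀/D) + (r + σ²/2)T] / (σ√T)
   = [ln(583.5696/455.3335) + (0.0425 + 0.5·0.3550²)·6.5635] / (0.3550·√6.5635)
   = [0.248134 + 0.692531] / 0.909486 = 1.034282
d₂ = d₁ − σ√T = 1.034282 − 0.909486 = 0.124796
N(d₁) = 0.849498,  N(d₂) = 0.549657,  e^(−rT) = 0.756579
E₀ = V₀·N(d₁) − D·e^(−rT)·N(d₂)
   = 583.5696·0.849498 − 455.3335·0.756579·0.549657 = 306.386539

E0=306.3865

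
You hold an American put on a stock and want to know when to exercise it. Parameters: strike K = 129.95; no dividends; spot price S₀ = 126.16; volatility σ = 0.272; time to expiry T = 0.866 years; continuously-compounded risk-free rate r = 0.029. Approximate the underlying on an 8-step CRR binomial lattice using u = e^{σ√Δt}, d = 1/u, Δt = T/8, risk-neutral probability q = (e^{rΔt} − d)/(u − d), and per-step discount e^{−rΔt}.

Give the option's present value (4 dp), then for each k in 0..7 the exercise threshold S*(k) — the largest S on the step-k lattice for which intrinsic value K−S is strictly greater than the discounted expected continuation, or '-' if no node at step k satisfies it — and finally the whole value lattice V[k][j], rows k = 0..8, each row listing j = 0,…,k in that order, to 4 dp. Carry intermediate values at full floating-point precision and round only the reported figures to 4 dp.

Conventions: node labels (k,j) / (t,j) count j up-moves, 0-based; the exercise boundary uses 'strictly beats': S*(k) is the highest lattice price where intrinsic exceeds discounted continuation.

Δt=0.10825  u=1.09362  d=0.91440  q=0.49519  discount=0.99687
step 8 (expiry): payoffs max(K−S,0) = 68.2911 56.2059 41.7520 24.4651 3.7900 0.0000 0.0000 0.0000 0.0000
step 7: (k=7,j=0): S=67.4313, K−S=62.5187, hold=62.1114 ⇒ V=62.5187 exercise | (k=7,j=1): S=80.6479, K−S=49.3021, hold=48.8948 ⇒ V=49.3021 exercise | (k=7,j=2): S=96.4549, K−S=33.4951, hold=33.0878 ⇒ V=33.4951 exercise | (k=7,j=3): S=115.3602, K−S=14.5898, hold=14.1825 ⇒ V=14.5898 exercise | (k=7,j=4): S=137.9709, K−S=0.0000, hold=1.9073 ⇒ V=1.9073 continue | (k=7,j=5): S=165.0133, K−S=0.0000, hold=0.0000 ⇒ V=0.0000 continue | (k=7,j=6): S=197.3561, K−S=0.0000, hold=0.0000 ⇒ V=0.0000 continue | (k=7,j=7): S=236.0380, K−S=0.0000, hold=0.0000 ⇒ V=0.0000 continue  boundary S*=115.3602
step 6: (k=6,j=0): S=73.7441, K−S=56.2059, hold=55.7986 ⇒ V=56.2059 exercise | (k=6,j=1): S=88.1980, K−S=41.7520, hold=41.3447 ⇒ V=41.7520 exercise | (k=6,j=2): S=105.4849, K−S=24.4651, hold=24.0578 ⇒ V=24.4651 exercise | (k=6,j=3): S=126.1600, K−S=3.7900, hold=8.2836 ⇒ V=8.2836 continue | (k=6,j=4): S=150.8875, K−S=0.0000, hold=0.9598 ⇒ V=0.9598 continue | (k=6,j=5): S=180.4616, K−S=0.0000, hold=0.0000 ⇒ V=0.0000 continue | (k=6,j=6): S=215.8322, K−S=0.0000, hold=0.0000 ⇒ V=0.0000 continue  boundary S*=105.4849
step 5: (k=5,j=0): S=80.6479, K−S=49.3021, hold=48.8948 ⇒ V=49.3021 exercise | (k=5,j=1): S=96.4549, K−S=33.4951, hold=33.0878 ⇒ V=33.4951 exercise | (k=5,j=2): S=115.3602, K−S=14.5898, hold=16.4007 ⇒ V=16.4007 continue | (k=5,j=3): S=137.9709, K−S=0.0000, hold=4.6423 ⇒ V=4.6423 continue | (k=5,j=4): S=165.0133, K−S=0.0000, hold=0.4830 ⇒ V=0.4830 continue | (k=5,j=5): S=197.3561, K−S=0.0000, hold=0.0000 ⇒ V=0.0000 continue  boundary S*=96.4549
step 4: (k=4,j=0): S=88.1980, K−S=41.7520, hold=41.3447 ⇒ V=41.7520 exercise | (k=4,j=1): S=105.4849, K−S=24.4651, hold=24.9517 ⇒ V=24.9517 continue | (k=4,j=2): S=126.1600, K−S=3.7900, hold=10.5450 ⇒ V=10.5450 continue | (k=4,j=3): S=150.8875, K−S=0.0000, hold=2.5746 ⇒ V=2.5746 continue | (k=4,j=4): S=180.4616, K−S=0.0000, hold=0.2431 ⇒ V=0.2431 continue  boundary S*=88.1980
step 3: (k=3,j=0): S=96.4549, K−S=33.4951, hold=33.3280 ⇒ V=33.4951 exercise | (k=3,j=1): S=115.3602, K−S=14.5898, hold=17.7619 ⇒ V=17.7619 continue | (k=3,j=2): S=137.9709, K−S=0.0000, hold=6.5775 ⇒ V=6.5775 continue | (k=3,j=3): S=165.0133, K−S=0.0000, hold=1.4156 ⇒ V=1.4156 continue  boundary S*=96.4549
step 2: (k=2,j=0): S=105.4849, K−S=24.4651, hold=25.6237 ⇒ V=25.6237 continue | (k=2,j=1): S=126.1600, K−S=3.7900, hold=12.1852 ⇒ V=12.1852 continue | (k=2,j=2): S=150.8875, K−S=0.0000, hold=4.0088 ⇒ V=4.0088 continue  boundary S*=-
step 1: (k=1,j=0): S=115.3602, K−S=14.5898, hold=18.9097 ⇒ V=18.9097 continue | (k=1,j=1): S=137.9709, K−S=0.0000, hold=8.1109 ⇒ V=8.1109 continue  boundary S*=-
step 0: (k=0,j=0): S=126.1600, K−S=3.7900, hold=13.5197 ⇒ V=13.5197 continue  boundary S*=-

price = 13.5197
boundary = - - - 96.4549 88.1980 96.4549 105.4849 115.3602
tree:
13.5197
18.9097 8.1109
25.6237 12.1852 4.0088
33.4951 17.7619 6.5775 1.4156
41.7520 24.9517 10.5450 2.5746 0.2431
49.3021 33.4951 16.4007 4.6423 0.4830 0.0000
56.2059 41.7520 24.4651 8.2836 0.9598 0.0000 0.0000
62.5187 49.3021 33.4951 14.5898 1.9073 0.0000 0.0000 0.0000
68.2911 56.2059 41.7520 24.4651 3.7900 0.0000 0.0000 0.0000 0.0000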